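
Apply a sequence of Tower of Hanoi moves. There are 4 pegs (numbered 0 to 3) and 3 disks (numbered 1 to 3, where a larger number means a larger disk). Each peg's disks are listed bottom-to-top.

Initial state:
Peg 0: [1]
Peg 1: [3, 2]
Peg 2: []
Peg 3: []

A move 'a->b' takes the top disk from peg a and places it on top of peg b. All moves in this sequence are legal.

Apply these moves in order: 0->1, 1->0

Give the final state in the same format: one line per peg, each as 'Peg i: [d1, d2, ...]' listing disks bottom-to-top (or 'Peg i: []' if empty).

Answer: Peg 0: [1]
Peg 1: [3, 2]
Peg 2: []
Peg 3: []

Derivation:
After move 1 (0->1):
Peg 0: []
Peg 1: [3, 2, 1]
Peg 2: []
Peg 3: []

After move 2 (1->0):
Peg 0: [1]
Peg 1: [3, 2]
Peg 2: []
Peg 3: []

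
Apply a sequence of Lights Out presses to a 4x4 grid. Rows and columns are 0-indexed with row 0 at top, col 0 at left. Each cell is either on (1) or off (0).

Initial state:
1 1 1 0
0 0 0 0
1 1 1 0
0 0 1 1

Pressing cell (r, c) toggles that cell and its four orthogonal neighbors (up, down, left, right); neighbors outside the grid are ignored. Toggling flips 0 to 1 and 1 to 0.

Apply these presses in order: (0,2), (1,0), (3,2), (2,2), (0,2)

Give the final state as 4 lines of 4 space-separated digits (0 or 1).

After press 1 at (0,2):
1 0 0 1
0 0 1 0
1 1 1 0
0 0 1 1

After press 2 at (1,0):
0 0 0 1
1 1 1 0
0 1 1 0
0 0 1 1

After press 3 at (3,2):
0 0 0 1
1 1 1 0
0 1 0 0
0 1 0 0

After press 4 at (2,2):
0 0 0 1
1 1 0 0
0 0 1 1
0 1 1 0

After press 5 at (0,2):
0 1 1 0
1 1 1 0
0 0 1 1
0 1 1 0

Answer: 0 1 1 0
1 1 1 0
0 0 1 1
0 1 1 0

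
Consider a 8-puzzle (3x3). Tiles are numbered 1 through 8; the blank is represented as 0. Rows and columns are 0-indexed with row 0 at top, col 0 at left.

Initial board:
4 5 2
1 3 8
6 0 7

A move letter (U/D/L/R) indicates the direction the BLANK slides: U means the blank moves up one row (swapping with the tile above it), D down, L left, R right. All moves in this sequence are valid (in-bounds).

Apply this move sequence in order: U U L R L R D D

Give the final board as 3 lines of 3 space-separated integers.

Answer: 4 5 2
1 3 8
6 0 7

Derivation:
After move 1 (U):
4 5 2
1 0 8
6 3 7

After move 2 (U):
4 0 2
1 5 8
6 3 7

After move 3 (L):
0 4 2
1 5 8
6 3 7

After move 4 (R):
4 0 2
1 5 8
6 3 7

After move 5 (L):
0 4 2
1 5 8
6 3 7

After move 6 (R):
4 0 2
1 5 8
6 3 7

After move 7 (D):
4 5 2
1 0 8
6 3 7

After move 8 (D):
4 5 2
1 3 8
6 0 7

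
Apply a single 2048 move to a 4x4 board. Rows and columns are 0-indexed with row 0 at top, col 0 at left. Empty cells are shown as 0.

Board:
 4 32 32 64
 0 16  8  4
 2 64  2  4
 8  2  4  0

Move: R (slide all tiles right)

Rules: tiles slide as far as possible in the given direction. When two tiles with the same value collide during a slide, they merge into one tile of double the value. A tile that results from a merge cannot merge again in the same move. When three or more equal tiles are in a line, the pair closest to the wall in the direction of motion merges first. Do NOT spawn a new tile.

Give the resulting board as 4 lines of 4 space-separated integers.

Answer:  0  4 64 64
 0 16  8  4
 2 64  2  4
 0  8  2  4

Derivation:
Slide right:
row 0: [4, 32, 32, 64] -> [0, 4, 64, 64]
row 1: [0, 16, 8, 4] -> [0, 16, 8, 4]
row 2: [2, 64, 2, 4] -> [2, 64, 2, 4]
row 3: [8, 2, 4, 0] -> [0, 8, 2, 4]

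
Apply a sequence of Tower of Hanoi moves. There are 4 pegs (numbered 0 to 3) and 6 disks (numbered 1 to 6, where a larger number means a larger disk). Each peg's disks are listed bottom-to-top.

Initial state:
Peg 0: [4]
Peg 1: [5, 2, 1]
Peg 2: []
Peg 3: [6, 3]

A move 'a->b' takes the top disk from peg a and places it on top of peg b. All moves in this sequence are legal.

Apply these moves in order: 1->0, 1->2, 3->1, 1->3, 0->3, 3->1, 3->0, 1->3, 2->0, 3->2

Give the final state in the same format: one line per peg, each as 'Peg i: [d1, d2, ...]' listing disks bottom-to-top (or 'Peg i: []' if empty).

Answer: Peg 0: [4, 3, 2]
Peg 1: [5]
Peg 2: [1]
Peg 3: [6]

Derivation:
After move 1 (1->0):
Peg 0: [4, 1]
Peg 1: [5, 2]
Peg 2: []
Peg 3: [6, 3]

After move 2 (1->2):
Peg 0: [4, 1]
Peg 1: [5]
Peg 2: [2]
Peg 3: [6, 3]

After move 3 (3->1):
Peg 0: [4, 1]
Peg 1: [5, 3]
Peg 2: [2]
Peg 3: [6]

After move 4 (1->3):
Peg 0: [4, 1]
Peg 1: [5]
Peg 2: [2]
Peg 3: [6, 3]

After move 5 (0->3):
Peg 0: [4]
Peg 1: [5]
Peg 2: [2]
Peg 3: [6, 3, 1]

After move 6 (3->1):
Peg 0: [4]
Peg 1: [5, 1]
Peg 2: [2]
Peg 3: [6, 3]

After move 7 (3->0):
Peg 0: [4, 3]
Peg 1: [5, 1]
Peg 2: [2]
Peg 3: [6]

After move 8 (1->3):
Peg 0: [4, 3]
Peg 1: [5]
Peg 2: [2]
Peg 3: [6, 1]

After move 9 (2->0):
Peg 0: [4, 3, 2]
Peg 1: [5]
Peg 2: []
Peg 3: [6, 1]

After move 10 (3->2):
Peg 0: [4, 3, 2]
Peg 1: [5]
Peg 2: [1]
Peg 3: [6]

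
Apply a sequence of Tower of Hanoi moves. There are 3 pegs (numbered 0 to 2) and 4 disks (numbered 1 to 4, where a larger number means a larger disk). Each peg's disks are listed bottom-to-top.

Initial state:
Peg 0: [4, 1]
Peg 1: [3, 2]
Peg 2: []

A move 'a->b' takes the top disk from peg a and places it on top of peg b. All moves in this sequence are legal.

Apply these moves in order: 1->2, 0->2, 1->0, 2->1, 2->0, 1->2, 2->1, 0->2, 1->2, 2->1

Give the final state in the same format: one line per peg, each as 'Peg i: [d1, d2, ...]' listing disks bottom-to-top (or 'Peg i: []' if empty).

After move 1 (1->2):
Peg 0: [4, 1]
Peg 1: [3]
Peg 2: [2]

After move 2 (0->2):
Peg 0: [4]
Peg 1: [3]
Peg 2: [2, 1]

After move 3 (1->0):
Peg 0: [4, 3]
Peg 1: []
Peg 2: [2, 1]

After move 4 (2->1):
Peg 0: [4, 3]
Peg 1: [1]
Peg 2: [2]

After move 5 (2->0):
Peg 0: [4, 3, 2]
Peg 1: [1]
Peg 2: []

After move 6 (1->2):
Peg 0: [4, 3, 2]
Peg 1: []
Peg 2: [1]

After move 7 (2->1):
Peg 0: [4, 3, 2]
Peg 1: [1]
Peg 2: []

After move 8 (0->2):
Peg 0: [4, 3]
Peg 1: [1]
Peg 2: [2]

After move 9 (1->2):
Peg 0: [4, 3]
Peg 1: []
Peg 2: [2, 1]

After move 10 (2->1):
Peg 0: [4, 3]
Peg 1: [1]
Peg 2: [2]

Answer: Peg 0: [4, 3]
Peg 1: [1]
Peg 2: [2]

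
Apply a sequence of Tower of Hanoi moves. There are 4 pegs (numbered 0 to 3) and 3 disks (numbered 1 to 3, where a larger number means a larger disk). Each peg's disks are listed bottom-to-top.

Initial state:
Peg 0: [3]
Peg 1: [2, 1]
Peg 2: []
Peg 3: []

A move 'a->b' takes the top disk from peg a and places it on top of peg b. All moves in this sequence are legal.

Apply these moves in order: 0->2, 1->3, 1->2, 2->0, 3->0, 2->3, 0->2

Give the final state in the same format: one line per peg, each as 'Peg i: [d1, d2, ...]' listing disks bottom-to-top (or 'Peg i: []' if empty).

Answer: Peg 0: [2]
Peg 1: []
Peg 2: [1]
Peg 3: [3]

Derivation:
After move 1 (0->2):
Peg 0: []
Peg 1: [2, 1]
Peg 2: [3]
Peg 3: []

After move 2 (1->3):
Peg 0: []
Peg 1: [2]
Peg 2: [3]
Peg 3: [1]

After move 3 (1->2):
Peg 0: []
Peg 1: []
Peg 2: [3, 2]
Peg 3: [1]

After move 4 (2->0):
Peg 0: [2]
Peg 1: []
Peg 2: [3]
Peg 3: [1]

After move 5 (3->0):
Peg 0: [2, 1]
Peg 1: []
Peg 2: [3]
Peg 3: []

After move 6 (2->3):
Peg 0: [2, 1]
Peg 1: []
Peg 2: []
Peg 3: [3]

After move 7 (0->2):
Peg 0: [2]
Peg 1: []
Peg 2: [1]
Peg 3: [3]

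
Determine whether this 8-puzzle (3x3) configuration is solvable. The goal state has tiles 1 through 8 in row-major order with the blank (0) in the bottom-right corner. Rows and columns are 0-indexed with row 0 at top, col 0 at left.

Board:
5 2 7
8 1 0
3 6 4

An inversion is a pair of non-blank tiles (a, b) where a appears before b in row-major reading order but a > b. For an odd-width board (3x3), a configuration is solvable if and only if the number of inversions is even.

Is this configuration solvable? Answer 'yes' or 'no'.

Inversions (pairs i<j in row-major order where tile[i] > tile[j] > 0): 14
14 is even, so the puzzle is solvable.

Answer: yes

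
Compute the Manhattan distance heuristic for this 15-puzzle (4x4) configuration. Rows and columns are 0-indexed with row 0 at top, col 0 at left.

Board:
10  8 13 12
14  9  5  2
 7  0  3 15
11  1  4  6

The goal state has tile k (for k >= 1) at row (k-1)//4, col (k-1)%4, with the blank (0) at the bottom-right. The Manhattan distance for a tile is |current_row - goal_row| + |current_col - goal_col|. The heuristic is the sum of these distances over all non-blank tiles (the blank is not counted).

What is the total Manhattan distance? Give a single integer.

Tile 10: at (0,0), goal (2,1), distance |0-2|+|0-1| = 3
Tile 8: at (0,1), goal (1,3), distance |0-1|+|1-3| = 3
Tile 13: at (0,2), goal (3,0), distance |0-3|+|2-0| = 5
Tile 12: at (0,3), goal (2,3), distance |0-2|+|3-3| = 2
Tile 14: at (1,0), goal (3,1), distance |1-3|+|0-1| = 3
Tile 9: at (1,1), goal (2,0), distance |1-2|+|1-0| = 2
Tile 5: at (1,2), goal (1,0), distance |1-1|+|2-0| = 2
Tile 2: at (1,3), goal (0,1), distance |1-0|+|3-1| = 3
Tile 7: at (2,0), goal (1,2), distance |2-1|+|0-2| = 3
Tile 3: at (2,2), goal (0,2), distance |2-0|+|2-2| = 2
Tile 15: at (2,3), goal (3,2), distance |2-3|+|3-2| = 2
Tile 11: at (3,0), goal (2,2), distance |3-2|+|0-2| = 3
Tile 1: at (3,1), goal (0,0), distance |3-0|+|1-0| = 4
Tile 4: at (3,2), goal (0,3), distance |3-0|+|2-3| = 4
Tile 6: at (3,3), goal (1,1), distance |3-1|+|3-1| = 4
Sum: 3 + 3 + 5 + 2 + 3 + 2 + 2 + 3 + 3 + 2 + 2 + 3 + 4 + 4 + 4 = 45

Answer: 45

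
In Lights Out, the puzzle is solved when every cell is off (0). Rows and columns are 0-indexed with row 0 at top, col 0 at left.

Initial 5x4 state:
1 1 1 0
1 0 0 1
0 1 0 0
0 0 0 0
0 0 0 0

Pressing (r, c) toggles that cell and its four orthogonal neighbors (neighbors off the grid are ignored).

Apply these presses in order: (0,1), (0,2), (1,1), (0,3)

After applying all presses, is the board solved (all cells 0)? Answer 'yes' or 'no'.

Answer: yes

Derivation:
After press 1 at (0,1):
0 0 0 0
1 1 0 1
0 1 0 0
0 0 0 0
0 0 0 0

After press 2 at (0,2):
0 1 1 1
1 1 1 1
0 1 0 0
0 0 0 0
0 0 0 0

After press 3 at (1,1):
0 0 1 1
0 0 0 1
0 0 0 0
0 0 0 0
0 0 0 0

After press 4 at (0,3):
0 0 0 0
0 0 0 0
0 0 0 0
0 0 0 0
0 0 0 0

Lights still on: 0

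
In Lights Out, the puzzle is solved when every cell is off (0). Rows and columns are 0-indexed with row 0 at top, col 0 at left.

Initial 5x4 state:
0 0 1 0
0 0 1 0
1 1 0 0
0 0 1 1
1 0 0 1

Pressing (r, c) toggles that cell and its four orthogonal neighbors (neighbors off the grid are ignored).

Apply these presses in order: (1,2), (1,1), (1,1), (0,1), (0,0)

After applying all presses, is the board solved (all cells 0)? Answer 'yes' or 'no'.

After press 1 at (1,2):
0 0 0 0
0 1 0 1
1 1 1 0
0 0 1 1
1 0 0 1

After press 2 at (1,1):
0 1 0 0
1 0 1 1
1 0 1 0
0 0 1 1
1 0 0 1

After press 3 at (1,1):
0 0 0 0
0 1 0 1
1 1 1 0
0 0 1 1
1 0 0 1

After press 4 at (0,1):
1 1 1 0
0 0 0 1
1 1 1 0
0 0 1 1
1 0 0 1

After press 5 at (0,0):
0 0 1 0
1 0 0 1
1 1 1 0
0 0 1 1
1 0 0 1

Lights still on: 10

Answer: no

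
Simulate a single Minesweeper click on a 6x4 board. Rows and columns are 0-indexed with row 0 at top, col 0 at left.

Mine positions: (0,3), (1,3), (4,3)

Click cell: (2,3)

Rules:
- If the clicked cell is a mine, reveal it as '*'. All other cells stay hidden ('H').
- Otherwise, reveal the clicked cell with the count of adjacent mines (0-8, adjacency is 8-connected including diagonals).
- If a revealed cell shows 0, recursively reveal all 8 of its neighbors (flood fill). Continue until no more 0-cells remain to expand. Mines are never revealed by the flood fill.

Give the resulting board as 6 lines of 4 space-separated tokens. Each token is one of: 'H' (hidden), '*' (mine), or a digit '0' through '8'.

H H H H
H H H H
H H H 1
H H H H
H H H H
H H H H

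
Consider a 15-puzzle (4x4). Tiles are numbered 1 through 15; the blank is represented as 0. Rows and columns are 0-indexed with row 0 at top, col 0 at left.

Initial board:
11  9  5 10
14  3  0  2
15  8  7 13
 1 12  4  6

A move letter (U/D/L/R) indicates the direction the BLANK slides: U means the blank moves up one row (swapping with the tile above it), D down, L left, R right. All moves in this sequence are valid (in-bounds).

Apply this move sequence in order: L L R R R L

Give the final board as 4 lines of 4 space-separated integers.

Answer: 11  9  5 10
14  3  0  2
15  8  7 13
 1 12  4  6

Derivation:
After move 1 (L):
11  9  5 10
14  0  3  2
15  8  7 13
 1 12  4  6

After move 2 (L):
11  9  5 10
 0 14  3  2
15  8  7 13
 1 12  4  6

After move 3 (R):
11  9  5 10
14  0  3  2
15  8  7 13
 1 12  4  6

After move 4 (R):
11  9  5 10
14  3  0  2
15  8  7 13
 1 12  4  6

After move 5 (R):
11  9  5 10
14  3  2  0
15  8  7 13
 1 12  4  6

After move 6 (L):
11  9  5 10
14  3  0  2
15  8  7 13
 1 12  4  6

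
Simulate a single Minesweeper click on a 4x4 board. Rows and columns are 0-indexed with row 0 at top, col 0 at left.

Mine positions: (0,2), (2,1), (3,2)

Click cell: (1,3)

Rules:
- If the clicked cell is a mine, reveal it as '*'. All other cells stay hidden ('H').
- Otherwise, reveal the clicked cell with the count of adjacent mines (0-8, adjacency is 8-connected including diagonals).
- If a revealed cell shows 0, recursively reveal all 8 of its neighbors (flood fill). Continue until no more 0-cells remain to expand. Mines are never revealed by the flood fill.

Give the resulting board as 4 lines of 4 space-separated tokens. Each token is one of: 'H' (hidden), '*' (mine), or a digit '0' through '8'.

H H H H
H H H 1
H H H H
H H H H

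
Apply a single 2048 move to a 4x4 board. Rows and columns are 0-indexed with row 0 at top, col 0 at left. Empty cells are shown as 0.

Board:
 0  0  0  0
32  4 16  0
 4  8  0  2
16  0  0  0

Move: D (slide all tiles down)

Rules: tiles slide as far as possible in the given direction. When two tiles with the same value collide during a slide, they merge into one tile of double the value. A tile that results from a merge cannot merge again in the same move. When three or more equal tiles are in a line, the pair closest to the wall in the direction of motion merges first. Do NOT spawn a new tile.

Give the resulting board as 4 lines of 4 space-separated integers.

Slide down:
col 0: [0, 32, 4, 16] -> [0, 32, 4, 16]
col 1: [0, 4, 8, 0] -> [0, 0, 4, 8]
col 2: [0, 16, 0, 0] -> [0, 0, 0, 16]
col 3: [0, 0, 2, 0] -> [0, 0, 0, 2]

Answer:  0  0  0  0
32  0  0  0
 4  4  0  0
16  8 16  2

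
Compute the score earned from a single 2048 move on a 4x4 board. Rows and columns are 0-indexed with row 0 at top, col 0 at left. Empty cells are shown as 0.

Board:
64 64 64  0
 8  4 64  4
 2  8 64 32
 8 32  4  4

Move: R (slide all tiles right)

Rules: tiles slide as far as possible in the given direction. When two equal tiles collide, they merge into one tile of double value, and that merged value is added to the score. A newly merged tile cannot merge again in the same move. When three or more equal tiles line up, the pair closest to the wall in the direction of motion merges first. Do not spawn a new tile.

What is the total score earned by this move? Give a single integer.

Slide right:
row 0: [64, 64, 64, 0] -> [0, 0, 64, 128]  score +128 (running 128)
row 1: [8, 4, 64, 4] -> [8, 4, 64, 4]  score +0 (running 128)
row 2: [2, 8, 64, 32] -> [2, 8, 64, 32]  score +0 (running 128)
row 3: [8, 32, 4, 4] -> [0, 8, 32, 8]  score +8 (running 136)
Board after move:
  0   0  64 128
  8   4  64   4
  2   8  64  32
  0   8  32   8

Answer: 136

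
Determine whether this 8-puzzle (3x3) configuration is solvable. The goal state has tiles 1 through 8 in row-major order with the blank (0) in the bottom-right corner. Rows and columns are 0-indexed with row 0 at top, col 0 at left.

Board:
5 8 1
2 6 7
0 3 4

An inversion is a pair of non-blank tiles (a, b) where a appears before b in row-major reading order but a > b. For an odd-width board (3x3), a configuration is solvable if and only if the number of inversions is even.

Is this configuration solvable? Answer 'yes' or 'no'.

Inversions (pairs i<j in row-major order where tile[i] > tile[j] > 0): 14
14 is even, so the puzzle is solvable.

Answer: yes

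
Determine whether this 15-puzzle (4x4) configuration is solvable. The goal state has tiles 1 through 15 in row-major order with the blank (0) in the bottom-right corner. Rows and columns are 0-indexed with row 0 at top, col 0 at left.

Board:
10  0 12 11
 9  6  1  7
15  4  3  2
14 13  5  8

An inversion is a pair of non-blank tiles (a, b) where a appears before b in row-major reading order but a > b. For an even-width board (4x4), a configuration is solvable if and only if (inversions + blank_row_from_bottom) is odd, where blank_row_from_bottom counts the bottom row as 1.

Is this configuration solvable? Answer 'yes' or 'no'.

Answer: no

Derivation:
Inversions: 60
Blank is in row 0 (0-indexed from top), which is row 4 counting from the bottom (bottom = 1).
60 + 4 = 64, which is even, so the puzzle is not solvable.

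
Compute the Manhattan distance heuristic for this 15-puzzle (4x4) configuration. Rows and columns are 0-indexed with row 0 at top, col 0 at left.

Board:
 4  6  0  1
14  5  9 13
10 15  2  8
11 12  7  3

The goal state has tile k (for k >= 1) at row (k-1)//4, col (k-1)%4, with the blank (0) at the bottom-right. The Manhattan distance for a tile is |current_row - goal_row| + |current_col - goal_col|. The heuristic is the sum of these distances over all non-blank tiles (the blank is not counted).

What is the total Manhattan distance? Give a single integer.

Answer: 38

Derivation:
Tile 4: (0,0)->(0,3) = 3
Tile 6: (0,1)->(1,1) = 1
Tile 1: (0,3)->(0,0) = 3
Tile 14: (1,0)->(3,1) = 3
Tile 5: (1,1)->(1,0) = 1
Tile 9: (1,2)->(2,0) = 3
Tile 13: (1,3)->(3,0) = 5
Tile 10: (2,0)->(2,1) = 1
Tile 15: (2,1)->(3,2) = 2
Tile 2: (2,2)->(0,1) = 3
Tile 8: (2,3)->(1,3) = 1
Tile 11: (3,0)->(2,2) = 3
Tile 12: (3,1)->(2,3) = 3
Tile 7: (3,2)->(1,2) = 2
Tile 3: (3,3)->(0,2) = 4
Sum: 3 + 1 + 3 + 3 + 1 + 3 + 5 + 1 + 2 + 3 + 1 + 3 + 3 + 2 + 4 = 38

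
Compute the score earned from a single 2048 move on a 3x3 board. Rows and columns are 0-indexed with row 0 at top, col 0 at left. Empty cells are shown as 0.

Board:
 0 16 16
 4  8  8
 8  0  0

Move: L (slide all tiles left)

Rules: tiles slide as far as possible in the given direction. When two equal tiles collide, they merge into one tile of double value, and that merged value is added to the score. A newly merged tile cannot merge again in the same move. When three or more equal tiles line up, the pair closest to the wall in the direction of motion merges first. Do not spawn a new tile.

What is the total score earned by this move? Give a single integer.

Answer: 48

Derivation:
Slide left:
row 0: [0, 16, 16] -> [32, 0, 0]  score +32 (running 32)
row 1: [4, 8, 8] -> [4, 16, 0]  score +16 (running 48)
row 2: [8, 0, 0] -> [8, 0, 0]  score +0 (running 48)
Board after move:
32  0  0
 4 16  0
 8  0  0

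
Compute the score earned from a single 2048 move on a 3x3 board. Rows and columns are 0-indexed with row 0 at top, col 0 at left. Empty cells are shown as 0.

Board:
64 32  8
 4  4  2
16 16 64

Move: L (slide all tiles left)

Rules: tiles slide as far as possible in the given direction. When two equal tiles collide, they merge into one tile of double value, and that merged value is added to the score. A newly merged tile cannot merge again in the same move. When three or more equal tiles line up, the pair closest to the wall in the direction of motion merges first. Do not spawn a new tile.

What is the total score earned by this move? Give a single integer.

Answer: 40

Derivation:
Slide left:
row 0: [64, 32, 8] -> [64, 32, 8]  score +0 (running 0)
row 1: [4, 4, 2] -> [8, 2, 0]  score +8 (running 8)
row 2: [16, 16, 64] -> [32, 64, 0]  score +32 (running 40)
Board after move:
64 32  8
 8  2  0
32 64  0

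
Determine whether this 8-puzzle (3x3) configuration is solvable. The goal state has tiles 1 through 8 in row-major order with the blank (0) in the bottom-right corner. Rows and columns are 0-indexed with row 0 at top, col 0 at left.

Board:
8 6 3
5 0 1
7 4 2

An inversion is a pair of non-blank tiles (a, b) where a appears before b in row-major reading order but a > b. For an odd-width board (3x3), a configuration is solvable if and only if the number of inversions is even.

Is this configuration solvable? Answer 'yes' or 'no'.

Inversions (pairs i<j in row-major order where tile[i] > tile[j] > 0): 20
20 is even, so the puzzle is solvable.

Answer: yes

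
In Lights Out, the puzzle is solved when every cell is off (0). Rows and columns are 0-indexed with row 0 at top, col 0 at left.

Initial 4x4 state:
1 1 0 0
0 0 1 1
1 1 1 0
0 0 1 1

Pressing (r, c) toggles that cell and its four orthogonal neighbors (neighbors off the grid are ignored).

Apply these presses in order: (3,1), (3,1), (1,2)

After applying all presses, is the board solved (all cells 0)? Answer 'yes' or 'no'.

Answer: no

Derivation:
After press 1 at (3,1):
1 1 0 0
0 0 1 1
1 0 1 0
1 1 0 1

After press 2 at (3,1):
1 1 0 0
0 0 1 1
1 1 1 0
0 0 1 1

After press 3 at (1,2):
1 1 1 0
0 1 0 0
1 1 0 0
0 0 1 1

Lights still on: 8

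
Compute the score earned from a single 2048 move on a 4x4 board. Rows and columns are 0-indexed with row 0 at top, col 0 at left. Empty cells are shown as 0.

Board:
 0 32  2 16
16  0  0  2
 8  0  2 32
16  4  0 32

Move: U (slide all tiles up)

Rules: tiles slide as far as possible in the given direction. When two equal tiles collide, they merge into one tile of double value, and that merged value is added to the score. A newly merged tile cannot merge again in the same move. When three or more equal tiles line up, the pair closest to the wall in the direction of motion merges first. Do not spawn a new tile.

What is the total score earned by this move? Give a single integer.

Answer: 68

Derivation:
Slide up:
col 0: [0, 16, 8, 16] -> [16, 8, 16, 0]  score +0 (running 0)
col 1: [32, 0, 0, 4] -> [32, 4, 0, 0]  score +0 (running 0)
col 2: [2, 0, 2, 0] -> [4, 0, 0, 0]  score +4 (running 4)
col 3: [16, 2, 32, 32] -> [16, 2, 64, 0]  score +64 (running 68)
Board after move:
16 32  4 16
 8  4  0  2
16  0  0 64
 0  0  0  0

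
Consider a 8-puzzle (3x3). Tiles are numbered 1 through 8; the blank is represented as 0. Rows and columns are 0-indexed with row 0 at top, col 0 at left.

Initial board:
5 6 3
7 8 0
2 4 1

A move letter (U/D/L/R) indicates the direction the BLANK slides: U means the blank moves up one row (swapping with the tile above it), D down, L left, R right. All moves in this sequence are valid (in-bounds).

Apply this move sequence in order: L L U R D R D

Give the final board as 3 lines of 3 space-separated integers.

Answer: 6 7 3
5 8 1
2 4 0

Derivation:
After move 1 (L):
5 6 3
7 0 8
2 4 1

After move 2 (L):
5 6 3
0 7 8
2 4 1

After move 3 (U):
0 6 3
5 7 8
2 4 1

After move 4 (R):
6 0 3
5 7 8
2 4 1

After move 5 (D):
6 7 3
5 0 8
2 4 1

After move 6 (R):
6 7 3
5 8 0
2 4 1

After move 7 (D):
6 7 3
5 8 1
2 4 0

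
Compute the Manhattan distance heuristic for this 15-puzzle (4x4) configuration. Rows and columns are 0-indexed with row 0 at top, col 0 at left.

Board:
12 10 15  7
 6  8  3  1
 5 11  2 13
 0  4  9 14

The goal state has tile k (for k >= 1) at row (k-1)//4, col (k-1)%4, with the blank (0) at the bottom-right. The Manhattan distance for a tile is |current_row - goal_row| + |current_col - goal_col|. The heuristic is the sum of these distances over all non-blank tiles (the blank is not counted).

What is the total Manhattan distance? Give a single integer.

Tile 12: (0,0)->(2,3) = 5
Tile 10: (0,1)->(2,1) = 2
Tile 15: (0,2)->(3,2) = 3
Tile 7: (0,3)->(1,2) = 2
Tile 6: (1,0)->(1,1) = 1
Tile 8: (1,1)->(1,3) = 2
Tile 3: (1,2)->(0,2) = 1
Tile 1: (1,3)->(0,0) = 4
Tile 5: (2,0)->(1,0) = 1
Tile 11: (2,1)->(2,2) = 1
Tile 2: (2,2)->(0,1) = 3
Tile 13: (2,3)->(3,0) = 4
Tile 4: (3,1)->(0,3) = 5
Tile 9: (3,2)->(2,0) = 3
Tile 14: (3,3)->(3,1) = 2
Sum: 5 + 2 + 3 + 2 + 1 + 2 + 1 + 4 + 1 + 1 + 3 + 4 + 5 + 3 + 2 = 39

Answer: 39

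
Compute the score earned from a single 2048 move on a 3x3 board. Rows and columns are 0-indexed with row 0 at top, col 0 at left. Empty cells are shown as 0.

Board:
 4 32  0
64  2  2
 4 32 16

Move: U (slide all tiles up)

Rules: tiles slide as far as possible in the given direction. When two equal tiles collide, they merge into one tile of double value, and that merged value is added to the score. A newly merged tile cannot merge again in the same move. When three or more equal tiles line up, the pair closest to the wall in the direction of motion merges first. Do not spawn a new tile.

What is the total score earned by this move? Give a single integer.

Slide up:
col 0: [4, 64, 4] -> [4, 64, 4]  score +0 (running 0)
col 1: [32, 2, 32] -> [32, 2, 32]  score +0 (running 0)
col 2: [0, 2, 16] -> [2, 16, 0]  score +0 (running 0)
Board after move:
 4 32  2
64  2 16
 4 32  0

Answer: 0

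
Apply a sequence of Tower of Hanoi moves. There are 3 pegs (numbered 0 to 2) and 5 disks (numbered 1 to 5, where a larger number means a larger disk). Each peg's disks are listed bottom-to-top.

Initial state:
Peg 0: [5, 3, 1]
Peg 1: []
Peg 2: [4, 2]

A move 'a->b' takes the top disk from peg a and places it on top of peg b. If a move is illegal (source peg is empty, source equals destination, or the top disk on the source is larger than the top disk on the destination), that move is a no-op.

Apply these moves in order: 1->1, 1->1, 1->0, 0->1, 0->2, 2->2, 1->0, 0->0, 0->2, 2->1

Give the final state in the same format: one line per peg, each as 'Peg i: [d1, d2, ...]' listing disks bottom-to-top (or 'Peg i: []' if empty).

Answer: Peg 0: [5, 3]
Peg 1: [1]
Peg 2: [4, 2]

Derivation:
After move 1 (1->1):
Peg 0: [5, 3, 1]
Peg 1: []
Peg 2: [4, 2]

After move 2 (1->1):
Peg 0: [5, 3, 1]
Peg 1: []
Peg 2: [4, 2]

After move 3 (1->0):
Peg 0: [5, 3, 1]
Peg 1: []
Peg 2: [4, 2]

After move 4 (0->1):
Peg 0: [5, 3]
Peg 1: [1]
Peg 2: [4, 2]

After move 5 (0->2):
Peg 0: [5, 3]
Peg 1: [1]
Peg 2: [4, 2]

After move 6 (2->2):
Peg 0: [5, 3]
Peg 1: [1]
Peg 2: [4, 2]

After move 7 (1->0):
Peg 0: [5, 3, 1]
Peg 1: []
Peg 2: [4, 2]

After move 8 (0->0):
Peg 0: [5, 3, 1]
Peg 1: []
Peg 2: [4, 2]

After move 9 (0->2):
Peg 0: [5, 3]
Peg 1: []
Peg 2: [4, 2, 1]

After move 10 (2->1):
Peg 0: [5, 3]
Peg 1: [1]
Peg 2: [4, 2]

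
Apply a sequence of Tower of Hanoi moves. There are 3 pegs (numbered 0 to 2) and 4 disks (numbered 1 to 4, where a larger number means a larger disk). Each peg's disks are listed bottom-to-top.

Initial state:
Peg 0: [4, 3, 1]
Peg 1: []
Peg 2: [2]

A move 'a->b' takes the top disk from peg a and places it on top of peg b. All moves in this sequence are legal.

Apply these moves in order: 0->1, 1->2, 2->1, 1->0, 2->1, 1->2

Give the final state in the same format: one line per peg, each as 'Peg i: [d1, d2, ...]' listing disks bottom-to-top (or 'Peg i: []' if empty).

After move 1 (0->1):
Peg 0: [4, 3]
Peg 1: [1]
Peg 2: [2]

After move 2 (1->2):
Peg 0: [4, 3]
Peg 1: []
Peg 2: [2, 1]

After move 3 (2->1):
Peg 0: [4, 3]
Peg 1: [1]
Peg 2: [2]

After move 4 (1->0):
Peg 0: [4, 3, 1]
Peg 1: []
Peg 2: [2]

After move 5 (2->1):
Peg 0: [4, 3, 1]
Peg 1: [2]
Peg 2: []

After move 6 (1->2):
Peg 0: [4, 3, 1]
Peg 1: []
Peg 2: [2]

Answer: Peg 0: [4, 3, 1]
Peg 1: []
Peg 2: [2]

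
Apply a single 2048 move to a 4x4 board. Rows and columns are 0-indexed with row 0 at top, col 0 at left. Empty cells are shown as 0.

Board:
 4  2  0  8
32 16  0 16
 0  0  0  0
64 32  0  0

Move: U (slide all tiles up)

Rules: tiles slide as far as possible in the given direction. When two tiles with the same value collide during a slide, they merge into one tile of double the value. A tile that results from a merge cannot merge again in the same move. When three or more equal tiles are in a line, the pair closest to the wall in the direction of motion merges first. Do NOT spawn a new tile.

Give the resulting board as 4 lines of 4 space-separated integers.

Answer:  4  2  0  8
32 16  0 16
64 32  0  0
 0  0  0  0

Derivation:
Slide up:
col 0: [4, 32, 0, 64] -> [4, 32, 64, 0]
col 1: [2, 16, 0, 32] -> [2, 16, 32, 0]
col 2: [0, 0, 0, 0] -> [0, 0, 0, 0]
col 3: [8, 16, 0, 0] -> [8, 16, 0, 0]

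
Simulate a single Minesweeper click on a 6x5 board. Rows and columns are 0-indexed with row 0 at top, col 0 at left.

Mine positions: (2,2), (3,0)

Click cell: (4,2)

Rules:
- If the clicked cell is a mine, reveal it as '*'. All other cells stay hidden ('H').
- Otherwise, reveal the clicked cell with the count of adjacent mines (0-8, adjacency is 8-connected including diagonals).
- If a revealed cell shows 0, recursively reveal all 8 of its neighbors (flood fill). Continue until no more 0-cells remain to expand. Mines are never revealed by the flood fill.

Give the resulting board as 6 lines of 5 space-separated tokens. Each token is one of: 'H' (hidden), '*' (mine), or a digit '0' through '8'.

0 0 0 0 0
0 1 1 1 0
1 2 H 1 0
H 2 1 1 0
1 1 0 0 0
0 0 0 0 0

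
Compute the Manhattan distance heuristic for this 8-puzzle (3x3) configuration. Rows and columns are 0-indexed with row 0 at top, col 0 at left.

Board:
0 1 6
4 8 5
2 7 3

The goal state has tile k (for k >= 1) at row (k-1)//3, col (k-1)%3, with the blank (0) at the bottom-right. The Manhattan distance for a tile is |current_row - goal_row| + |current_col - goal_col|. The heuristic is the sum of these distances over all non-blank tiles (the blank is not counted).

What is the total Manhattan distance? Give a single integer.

Tile 1: (0,1)->(0,0) = 1
Tile 6: (0,2)->(1,2) = 1
Tile 4: (1,0)->(1,0) = 0
Tile 8: (1,1)->(2,1) = 1
Tile 5: (1,2)->(1,1) = 1
Tile 2: (2,0)->(0,1) = 3
Tile 7: (2,1)->(2,0) = 1
Tile 3: (2,2)->(0,2) = 2
Sum: 1 + 1 + 0 + 1 + 1 + 3 + 1 + 2 = 10

Answer: 10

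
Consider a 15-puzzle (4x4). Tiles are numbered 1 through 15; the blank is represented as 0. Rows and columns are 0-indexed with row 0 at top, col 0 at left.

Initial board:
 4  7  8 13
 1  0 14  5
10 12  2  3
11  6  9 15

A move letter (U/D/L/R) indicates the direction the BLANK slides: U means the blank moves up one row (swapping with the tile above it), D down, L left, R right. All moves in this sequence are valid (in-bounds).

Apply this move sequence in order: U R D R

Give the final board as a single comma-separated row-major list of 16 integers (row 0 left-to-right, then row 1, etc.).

After move 1 (U):
 4  0  8 13
 1  7 14  5
10 12  2  3
11  6  9 15

After move 2 (R):
 4  8  0 13
 1  7 14  5
10 12  2  3
11  6  9 15

After move 3 (D):
 4  8 14 13
 1  7  0  5
10 12  2  3
11  6  9 15

After move 4 (R):
 4  8 14 13
 1  7  5  0
10 12  2  3
11  6  9 15

Answer: 4, 8, 14, 13, 1, 7, 5, 0, 10, 12, 2, 3, 11, 6, 9, 15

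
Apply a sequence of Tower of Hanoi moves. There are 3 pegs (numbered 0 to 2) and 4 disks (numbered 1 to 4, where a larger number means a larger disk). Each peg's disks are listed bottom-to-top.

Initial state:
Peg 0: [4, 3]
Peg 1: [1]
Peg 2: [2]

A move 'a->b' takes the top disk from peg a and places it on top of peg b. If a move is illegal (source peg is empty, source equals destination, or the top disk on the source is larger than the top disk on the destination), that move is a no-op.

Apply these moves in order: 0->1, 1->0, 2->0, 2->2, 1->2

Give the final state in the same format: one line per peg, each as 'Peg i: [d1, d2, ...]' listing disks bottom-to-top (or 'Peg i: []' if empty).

After move 1 (0->1):
Peg 0: [4, 3]
Peg 1: [1]
Peg 2: [2]

After move 2 (1->0):
Peg 0: [4, 3, 1]
Peg 1: []
Peg 2: [2]

After move 3 (2->0):
Peg 0: [4, 3, 1]
Peg 1: []
Peg 2: [2]

After move 4 (2->2):
Peg 0: [4, 3, 1]
Peg 1: []
Peg 2: [2]

After move 5 (1->2):
Peg 0: [4, 3, 1]
Peg 1: []
Peg 2: [2]

Answer: Peg 0: [4, 3, 1]
Peg 1: []
Peg 2: [2]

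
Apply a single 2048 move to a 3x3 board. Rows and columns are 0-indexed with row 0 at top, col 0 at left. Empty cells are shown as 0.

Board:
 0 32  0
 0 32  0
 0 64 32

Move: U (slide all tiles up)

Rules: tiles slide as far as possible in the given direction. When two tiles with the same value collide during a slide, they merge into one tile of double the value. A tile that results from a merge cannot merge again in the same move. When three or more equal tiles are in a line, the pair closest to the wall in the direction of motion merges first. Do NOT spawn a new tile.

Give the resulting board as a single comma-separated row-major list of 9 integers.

Slide up:
col 0: [0, 0, 0] -> [0, 0, 0]
col 1: [32, 32, 64] -> [64, 64, 0]
col 2: [0, 0, 32] -> [32, 0, 0]

Answer: 0, 64, 32, 0, 64, 0, 0, 0, 0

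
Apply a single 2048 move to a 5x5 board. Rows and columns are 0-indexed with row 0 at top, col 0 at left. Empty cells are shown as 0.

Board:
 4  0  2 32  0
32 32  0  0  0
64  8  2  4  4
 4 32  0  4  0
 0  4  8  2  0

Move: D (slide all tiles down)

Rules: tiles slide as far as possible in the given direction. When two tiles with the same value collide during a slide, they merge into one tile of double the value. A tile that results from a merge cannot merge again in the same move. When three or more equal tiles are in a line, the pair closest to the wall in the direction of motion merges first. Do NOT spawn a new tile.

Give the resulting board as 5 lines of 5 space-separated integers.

Slide down:
col 0: [4, 32, 64, 4, 0] -> [0, 4, 32, 64, 4]
col 1: [0, 32, 8, 32, 4] -> [0, 32, 8, 32, 4]
col 2: [2, 0, 2, 0, 8] -> [0, 0, 0, 4, 8]
col 3: [32, 0, 4, 4, 2] -> [0, 0, 32, 8, 2]
col 4: [0, 0, 4, 0, 0] -> [0, 0, 0, 0, 4]

Answer:  0  0  0  0  0
 4 32  0  0  0
32  8  0 32  0
64 32  4  8  0
 4  4  8  2  4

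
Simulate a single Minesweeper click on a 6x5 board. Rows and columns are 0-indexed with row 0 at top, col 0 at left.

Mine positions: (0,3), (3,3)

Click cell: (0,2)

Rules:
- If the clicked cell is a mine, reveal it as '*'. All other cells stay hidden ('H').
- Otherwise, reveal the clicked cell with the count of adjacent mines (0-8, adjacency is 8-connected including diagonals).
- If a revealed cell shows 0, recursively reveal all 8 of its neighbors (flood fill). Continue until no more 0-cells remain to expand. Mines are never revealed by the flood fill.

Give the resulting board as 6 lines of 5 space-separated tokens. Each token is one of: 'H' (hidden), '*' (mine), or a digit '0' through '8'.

H H 1 H H
H H H H H
H H H H H
H H H H H
H H H H H
H H H H H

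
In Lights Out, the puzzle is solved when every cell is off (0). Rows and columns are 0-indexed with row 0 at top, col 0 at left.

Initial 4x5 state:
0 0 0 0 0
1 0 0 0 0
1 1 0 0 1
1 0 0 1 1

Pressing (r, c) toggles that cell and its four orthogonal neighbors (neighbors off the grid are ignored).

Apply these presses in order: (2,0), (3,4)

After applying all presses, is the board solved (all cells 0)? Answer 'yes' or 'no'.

After press 1 at (2,0):
0 0 0 0 0
0 0 0 0 0
0 0 0 0 1
0 0 0 1 1

After press 2 at (3,4):
0 0 0 0 0
0 0 0 0 0
0 0 0 0 0
0 0 0 0 0

Lights still on: 0

Answer: yes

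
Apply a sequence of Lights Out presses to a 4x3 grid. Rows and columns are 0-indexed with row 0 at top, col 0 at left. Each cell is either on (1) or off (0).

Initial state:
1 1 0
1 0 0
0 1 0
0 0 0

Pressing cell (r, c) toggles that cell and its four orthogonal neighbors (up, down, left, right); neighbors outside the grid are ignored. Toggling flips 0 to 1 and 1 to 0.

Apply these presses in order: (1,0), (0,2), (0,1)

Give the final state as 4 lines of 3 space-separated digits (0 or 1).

After press 1 at (1,0):
0 1 0
0 1 0
1 1 0
0 0 0

After press 2 at (0,2):
0 0 1
0 1 1
1 1 0
0 0 0

After press 3 at (0,1):
1 1 0
0 0 1
1 1 0
0 0 0

Answer: 1 1 0
0 0 1
1 1 0
0 0 0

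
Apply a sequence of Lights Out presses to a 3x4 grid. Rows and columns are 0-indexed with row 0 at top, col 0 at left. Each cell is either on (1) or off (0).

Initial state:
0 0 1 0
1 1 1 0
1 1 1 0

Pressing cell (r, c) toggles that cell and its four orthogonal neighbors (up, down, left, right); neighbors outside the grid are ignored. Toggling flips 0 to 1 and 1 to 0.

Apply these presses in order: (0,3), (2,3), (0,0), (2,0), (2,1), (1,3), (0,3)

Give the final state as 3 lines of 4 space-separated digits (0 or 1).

Answer: 1 1 1 1
1 0 0 0
1 1 1 0

Derivation:
After press 1 at (0,3):
0 0 0 1
1 1 1 1
1 1 1 0

After press 2 at (2,3):
0 0 0 1
1 1 1 0
1 1 0 1

After press 3 at (0,0):
1 1 0 1
0 1 1 0
1 1 0 1

After press 4 at (2,0):
1 1 0 1
1 1 1 0
0 0 0 1

After press 5 at (2,1):
1 1 0 1
1 0 1 0
1 1 1 1

After press 6 at (1,3):
1 1 0 0
1 0 0 1
1 1 1 0

After press 7 at (0,3):
1 1 1 1
1 0 0 0
1 1 1 0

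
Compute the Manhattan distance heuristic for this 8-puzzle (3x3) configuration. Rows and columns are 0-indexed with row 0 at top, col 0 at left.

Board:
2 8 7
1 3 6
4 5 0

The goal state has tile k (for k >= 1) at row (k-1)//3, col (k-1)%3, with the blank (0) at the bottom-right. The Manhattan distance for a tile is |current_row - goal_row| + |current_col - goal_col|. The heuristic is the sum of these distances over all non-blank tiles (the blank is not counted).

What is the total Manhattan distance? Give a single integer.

Answer: 12

Derivation:
Tile 2: at (0,0), goal (0,1), distance |0-0|+|0-1| = 1
Tile 8: at (0,1), goal (2,1), distance |0-2|+|1-1| = 2
Tile 7: at (0,2), goal (2,0), distance |0-2|+|2-0| = 4
Tile 1: at (1,0), goal (0,0), distance |1-0|+|0-0| = 1
Tile 3: at (1,1), goal (0,2), distance |1-0|+|1-2| = 2
Tile 6: at (1,2), goal (1,2), distance |1-1|+|2-2| = 0
Tile 4: at (2,0), goal (1,0), distance |2-1|+|0-0| = 1
Tile 5: at (2,1), goal (1,1), distance |2-1|+|1-1| = 1
Sum: 1 + 2 + 4 + 1 + 2 + 0 + 1 + 1 = 12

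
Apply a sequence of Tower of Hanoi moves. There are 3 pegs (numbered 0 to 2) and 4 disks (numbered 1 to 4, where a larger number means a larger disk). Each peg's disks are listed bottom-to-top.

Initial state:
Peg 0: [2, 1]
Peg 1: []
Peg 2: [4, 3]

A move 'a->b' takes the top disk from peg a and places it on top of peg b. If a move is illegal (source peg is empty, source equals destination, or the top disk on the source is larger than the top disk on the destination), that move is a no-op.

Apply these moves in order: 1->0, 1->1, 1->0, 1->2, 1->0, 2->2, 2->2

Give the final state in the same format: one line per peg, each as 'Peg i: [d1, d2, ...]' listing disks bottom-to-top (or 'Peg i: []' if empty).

Answer: Peg 0: [2, 1]
Peg 1: []
Peg 2: [4, 3]

Derivation:
After move 1 (1->0):
Peg 0: [2, 1]
Peg 1: []
Peg 2: [4, 3]

After move 2 (1->1):
Peg 0: [2, 1]
Peg 1: []
Peg 2: [4, 3]

After move 3 (1->0):
Peg 0: [2, 1]
Peg 1: []
Peg 2: [4, 3]

After move 4 (1->2):
Peg 0: [2, 1]
Peg 1: []
Peg 2: [4, 3]

After move 5 (1->0):
Peg 0: [2, 1]
Peg 1: []
Peg 2: [4, 3]

After move 6 (2->2):
Peg 0: [2, 1]
Peg 1: []
Peg 2: [4, 3]

After move 7 (2->2):
Peg 0: [2, 1]
Peg 1: []
Peg 2: [4, 3]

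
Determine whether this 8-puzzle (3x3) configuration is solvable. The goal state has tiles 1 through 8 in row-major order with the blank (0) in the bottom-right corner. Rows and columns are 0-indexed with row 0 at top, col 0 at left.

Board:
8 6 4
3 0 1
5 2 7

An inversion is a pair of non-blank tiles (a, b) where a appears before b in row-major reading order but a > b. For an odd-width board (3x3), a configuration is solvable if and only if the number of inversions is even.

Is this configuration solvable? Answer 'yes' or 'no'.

Inversions (pairs i<j in row-major order where tile[i] > tile[j] > 0): 18
18 is even, so the puzzle is solvable.

Answer: yes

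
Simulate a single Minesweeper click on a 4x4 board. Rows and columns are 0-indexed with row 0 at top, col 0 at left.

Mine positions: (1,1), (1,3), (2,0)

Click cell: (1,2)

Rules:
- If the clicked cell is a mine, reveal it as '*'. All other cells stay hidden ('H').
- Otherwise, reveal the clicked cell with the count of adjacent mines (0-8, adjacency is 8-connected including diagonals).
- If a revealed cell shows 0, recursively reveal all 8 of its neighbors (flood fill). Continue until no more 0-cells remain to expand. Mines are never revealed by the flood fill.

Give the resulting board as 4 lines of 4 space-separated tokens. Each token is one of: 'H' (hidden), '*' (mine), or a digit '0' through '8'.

H H H H
H H 2 H
H H H H
H H H H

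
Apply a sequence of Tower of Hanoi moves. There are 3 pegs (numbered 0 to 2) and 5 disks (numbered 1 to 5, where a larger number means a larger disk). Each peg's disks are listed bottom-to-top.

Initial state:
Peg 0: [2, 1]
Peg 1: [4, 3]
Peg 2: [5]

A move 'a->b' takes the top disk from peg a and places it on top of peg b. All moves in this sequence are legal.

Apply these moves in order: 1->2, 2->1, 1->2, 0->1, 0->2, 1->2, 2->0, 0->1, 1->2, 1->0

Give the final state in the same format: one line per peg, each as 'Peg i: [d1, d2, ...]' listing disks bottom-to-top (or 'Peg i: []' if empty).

Answer: Peg 0: [4]
Peg 1: []
Peg 2: [5, 3, 2, 1]

Derivation:
After move 1 (1->2):
Peg 0: [2, 1]
Peg 1: [4]
Peg 2: [5, 3]

After move 2 (2->1):
Peg 0: [2, 1]
Peg 1: [4, 3]
Peg 2: [5]

After move 3 (1->2):
Peg 0: [2, 1]
Peg 1: [4]
Peg 2: [5, 3]

After move 4 (0->1):
Peg 0: [2]
Peg 1: [4, 1]
Peg 2: [5, 3]

After move 5 (0->2):
Peg 0: []
Peg 1: [4, 1]
Peg 2: [5, 3, 2]

After move 6 (1->2):
Peg 0: []
Peg 1: [4]
Peg 2: [5, 3, 2, 1]

After move 7 (2->0):
Peg 0: [1]
Peg 1: [4]
Peg 2: [5, 3, 2]

After move 8 (0->1):
Peg 0: []
Peg 1: [4, 1]
Peg 2: [5, 3, 2]

After move 9 (1->2):
Peg 0: []
Peg 1: [4]
Peg 2: [5, 3, 2, 1]

After move 10 (1->0):
Peg 0: [4]
Peg 1: []
Peg 2: [5, 3, 2, 1]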